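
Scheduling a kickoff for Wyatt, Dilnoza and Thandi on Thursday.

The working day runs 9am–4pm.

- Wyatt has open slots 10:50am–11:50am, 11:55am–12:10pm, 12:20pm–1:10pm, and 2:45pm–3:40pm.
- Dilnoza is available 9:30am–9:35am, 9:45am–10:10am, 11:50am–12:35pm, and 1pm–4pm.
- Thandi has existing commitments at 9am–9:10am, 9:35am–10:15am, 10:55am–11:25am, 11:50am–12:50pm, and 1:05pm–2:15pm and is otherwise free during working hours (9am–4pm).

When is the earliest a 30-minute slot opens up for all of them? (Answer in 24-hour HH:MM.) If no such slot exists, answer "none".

14:45

Thandi free within 09:00–16:00: 09:10–09:35, 10:15–10:55, 11:25–11:50, 12:50–13:05, 14:15–16:00.
Wyatt ∩ Dilnoza: 11:55–12:10, 12:20–12:35, 13:00–13:10, 14:45–15:40.
Wyatt ∩ Dilnoza ∩ Thandi: 13:00–13:05, 14:45–15:40.
Windows ≥ 30 min: 14:45–15:40.
Earliest such window starts at 14:45.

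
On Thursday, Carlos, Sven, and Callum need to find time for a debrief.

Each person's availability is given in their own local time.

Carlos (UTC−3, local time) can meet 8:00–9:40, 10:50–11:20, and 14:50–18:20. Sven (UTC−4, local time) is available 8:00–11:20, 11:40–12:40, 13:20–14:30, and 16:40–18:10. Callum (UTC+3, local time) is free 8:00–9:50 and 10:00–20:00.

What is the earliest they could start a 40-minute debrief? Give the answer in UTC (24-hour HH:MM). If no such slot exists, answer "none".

12:00

Carlos → UTC: 11:00–12:40, 13:50–14:20, 17:50–21:20.
Sven → UTC: 12:00–15:20, 15:40–16:40, 17:20–18:30, 20:40–22:10.
Callum → UTC: 05:00–06:50, 07:00–17:00.
Carlos ∩ Sven: 12:00–12:40, 13:50–14:20, 17:50–18:30, 20:40–21:20.
Carlos ∩ Sven ∩ Callum: 12:00–12:40, 13:50–14:20.
Windows ≥ 40 min: 12:00–12:40.
Earliest such window starts at 12:00.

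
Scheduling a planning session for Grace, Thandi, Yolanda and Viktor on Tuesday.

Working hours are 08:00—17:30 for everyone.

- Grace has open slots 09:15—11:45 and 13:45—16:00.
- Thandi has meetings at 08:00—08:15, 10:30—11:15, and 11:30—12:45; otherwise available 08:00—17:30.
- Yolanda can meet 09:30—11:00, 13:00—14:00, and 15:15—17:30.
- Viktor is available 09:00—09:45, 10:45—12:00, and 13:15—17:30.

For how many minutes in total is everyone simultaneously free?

75 minutes

Thandi free within 08:00–17:30: 08:15–10:30, 11:15–11:30, 12:45–17:30.
Grace ∩ Thandi: 09:15–10:30, 11:15–11:30, 13:45–16:00.
Grace ∩ Thandi ∩ Yolanda: 09:30–10:30, 13:45–14:00, 15:15–16:00.
Grace ∩ Thandi ∩ Yolanda ∩ Viktor: 09:30–09:45, 13:45–14:00, 15:15–16:00.
Total common minutes: 15 + 15 + 45 = 75.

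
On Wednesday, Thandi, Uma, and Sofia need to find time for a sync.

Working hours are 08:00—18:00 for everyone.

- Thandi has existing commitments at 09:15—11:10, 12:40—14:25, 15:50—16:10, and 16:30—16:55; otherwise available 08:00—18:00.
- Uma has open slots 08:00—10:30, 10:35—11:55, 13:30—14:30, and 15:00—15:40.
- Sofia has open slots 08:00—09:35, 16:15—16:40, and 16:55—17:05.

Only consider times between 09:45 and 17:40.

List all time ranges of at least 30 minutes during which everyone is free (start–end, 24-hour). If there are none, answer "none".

Thandi free within 08:00–18:00: 08:00–09:15, 11:10–12:40, 14:25–15:50, 16:10–16:30, 16:55–18:00.
Thandi ∩ Uma: 08:00–09:15, 11:10–11:55, 14:25–14:30, 15:00–15:40.
Thandi ∩ Uma ∩ Sofia: 08:00–09:15.
Restricted to 09:45–17:40: (none).
Windows ≥ 30 min: (none).

none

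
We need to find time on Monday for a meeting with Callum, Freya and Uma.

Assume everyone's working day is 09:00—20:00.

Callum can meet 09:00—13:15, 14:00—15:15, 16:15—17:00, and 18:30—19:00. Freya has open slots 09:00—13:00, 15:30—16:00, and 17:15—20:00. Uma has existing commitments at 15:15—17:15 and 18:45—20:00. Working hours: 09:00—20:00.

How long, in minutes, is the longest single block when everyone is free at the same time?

Uma free within 09:00–20:00: 09:00–15:15, 17:15–18:45.
Callum ∩ Freya: 09:00–13:00, 18:30–19:00.
Callum ∩ Freya ∩ Uma: 09:00–13:00, 18:30–18:45.
Common window lengths: 240, 15 min; longest is 240.

240 minutes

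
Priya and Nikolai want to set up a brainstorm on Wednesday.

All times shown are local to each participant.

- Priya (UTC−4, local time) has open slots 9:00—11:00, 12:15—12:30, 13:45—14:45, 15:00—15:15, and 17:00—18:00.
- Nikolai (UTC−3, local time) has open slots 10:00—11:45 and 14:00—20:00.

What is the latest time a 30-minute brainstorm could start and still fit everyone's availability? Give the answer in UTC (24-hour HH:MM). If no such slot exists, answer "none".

Priya → UTC: 13:00–15:00, 16:15–16:30, 17:45–18:45, 19:00–19:15, 21:00–22:00.
Nikolai → UTC: 13:00–14:45, 17:00–23:00.
Priya ∩ Nikolai: 13:00–14:45, 17:45–18:45, 19:00–19:15, 21:00–22:00.
Windows ≥ 30 min: 13:00–14:45, 17:45–18:45, 21:00–22:00.
Latest start in the last window 21:00–22:00 is 22:00 − 30 min = 21:30.

21:30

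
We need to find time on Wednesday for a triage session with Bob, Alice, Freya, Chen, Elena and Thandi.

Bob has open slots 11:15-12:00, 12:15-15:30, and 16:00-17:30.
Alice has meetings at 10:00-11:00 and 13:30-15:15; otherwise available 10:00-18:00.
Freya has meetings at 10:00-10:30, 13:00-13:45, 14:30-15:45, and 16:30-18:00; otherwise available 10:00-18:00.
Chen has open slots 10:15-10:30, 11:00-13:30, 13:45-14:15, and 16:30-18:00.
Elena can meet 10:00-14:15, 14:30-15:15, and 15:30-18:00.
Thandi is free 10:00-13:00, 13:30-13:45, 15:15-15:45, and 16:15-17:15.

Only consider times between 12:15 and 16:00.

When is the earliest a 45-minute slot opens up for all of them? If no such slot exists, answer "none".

12:15

Alice free within 10:00–18:00: 11:00–13:30, 15:15–18:00.
Freya free within 10:00–18:00: 10:30–13:00, 13:45–14:30, 15:45–16:30.
Bob ∩ Alice: 11:15–12:00, 12:15–13:30, 15:15–15:30, 16:00–17:30.
Bob ∩ Alice ∩ Freya: 11:15–12:00, 12:15–13:00, 16:00–16:30.
Bob ∩ Alice ∩ Freya ∩ Chen: 11:15–12:00, 12:15–13:00.
Bob ∩ Alice ∩ Freya ∩ Chen ∩ Elena: 11:15–12:00, 12:15–13:00.
Bob ∩ Alice ∩ Freya ∩ Chen ∩ Elena ∩ Thandi: 11:15–12:00, 12:15–13:00.
Restricted to 12:15–16:00: 12:15–13:00.
Windows ≥ 45 min: 12:15–13:00.
Earliest such window starts at 12:15.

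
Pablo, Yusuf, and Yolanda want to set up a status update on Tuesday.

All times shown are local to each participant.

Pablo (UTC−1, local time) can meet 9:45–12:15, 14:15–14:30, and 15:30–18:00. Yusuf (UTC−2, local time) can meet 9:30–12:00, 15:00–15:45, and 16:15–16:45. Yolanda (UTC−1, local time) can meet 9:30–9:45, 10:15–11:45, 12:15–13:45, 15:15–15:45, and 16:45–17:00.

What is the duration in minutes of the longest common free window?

Pablo → UTC: 10:45–13:15, 15:15–15:30, 16:30–19:00.
Yusuf → UTC: 11:30–14:00, 17:00–17:45, 18:15–18:45.
Yolanda → UTC: 10:30–10:45, 11:15–12:45, 13:15–14:45, 16:15–16:45, 17:45–18:00.
Pablo ∩ Yusuf: 11:30–13:15, 17:00–17:45, 18:15–18:45.
Pablo ∩ Yusuf ∩ Yolanda: 11:30–12:45.
Single common window of 75 minutes.

75 minutes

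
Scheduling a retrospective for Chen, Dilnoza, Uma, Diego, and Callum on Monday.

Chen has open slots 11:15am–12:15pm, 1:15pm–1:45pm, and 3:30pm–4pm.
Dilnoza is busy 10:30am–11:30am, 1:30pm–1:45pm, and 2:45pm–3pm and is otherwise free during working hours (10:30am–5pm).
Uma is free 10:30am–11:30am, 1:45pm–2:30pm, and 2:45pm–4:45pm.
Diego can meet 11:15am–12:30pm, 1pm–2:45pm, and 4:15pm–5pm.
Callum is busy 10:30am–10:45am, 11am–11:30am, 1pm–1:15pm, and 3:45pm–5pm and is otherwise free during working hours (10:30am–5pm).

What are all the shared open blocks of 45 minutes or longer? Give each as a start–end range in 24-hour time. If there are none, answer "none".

Dilnoza free within 10:30–17:00: 11:30–13:30, 13:45–14:45, 15:00–17:00.
Callum free within 10:30–17:00: 10:45–11:00, 11:30–13:00, 13:15–15:45.
Chen ∩ Dilnoza: 11:30–12:15, 13:15–13:30, 15:30–16:00.
Chen ∩ Dilnoza ∩ Uma: 15:30–16:00.
Chen ∩ Dilnoza ∩ Uma ∩ Diego: (none).
Chen ∩ Dilnoza ∩ Uma ∩ Diego ∩ Callum: (none).
Windows ≥ 45 min: (none).

none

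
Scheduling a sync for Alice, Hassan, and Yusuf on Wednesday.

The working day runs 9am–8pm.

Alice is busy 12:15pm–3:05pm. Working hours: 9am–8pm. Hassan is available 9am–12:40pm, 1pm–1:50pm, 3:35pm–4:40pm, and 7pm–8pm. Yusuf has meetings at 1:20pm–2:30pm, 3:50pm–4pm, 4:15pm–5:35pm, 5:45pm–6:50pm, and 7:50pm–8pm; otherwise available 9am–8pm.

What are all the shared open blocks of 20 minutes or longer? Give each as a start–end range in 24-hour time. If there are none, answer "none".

09:00–12:15, 19:00–19:50

Alice free within 09:00–20:00: 09:00–12:15, 15:05–20:00.
Yusuf free within 09:00–20:00: 09:00–13:20, 14:30–15:50, 16:00–16:15, 17:35–17:45, 18:50–19:50.
Alice ∩ Hassan: 09:00–12:15, 15:35–16:40, 19:00–20:00.
Alice ∩ Hassan ∩ Yusuf: 09:00–12:15, 15:35–15:50, 16:00–16:15, 19:00–19:50.
Windows ≥ 20 min: 09:00–12:15, 19:00–19:50.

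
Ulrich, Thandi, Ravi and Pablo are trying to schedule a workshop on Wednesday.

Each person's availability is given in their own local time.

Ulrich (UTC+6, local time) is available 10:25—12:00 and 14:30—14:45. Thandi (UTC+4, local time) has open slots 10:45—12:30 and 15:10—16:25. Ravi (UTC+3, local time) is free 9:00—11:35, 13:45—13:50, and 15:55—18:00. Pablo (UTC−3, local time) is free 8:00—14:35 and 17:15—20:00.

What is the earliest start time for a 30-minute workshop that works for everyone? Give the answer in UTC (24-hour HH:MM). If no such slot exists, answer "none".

none

Ulrich → UTC: 04:25–06:00, 08:30–08:45.
Thandi → UTC: 06:45–08:30, 11:10–12:25.
Ravi → UTC: 06:00–08:35, 10:45–10:50, 12:55–15:00.
Pablo → UTC: 11:00–17:35, 20:15–23:00.
Ulrich ∩ Thandi: (none).
Ulrich ∩ Thandi ∩ Ravi: (none).
Ulrich ∩ Thandi ∩ Ravi ∩ Pablo: (none).
Windows ≥ 30 min: (none).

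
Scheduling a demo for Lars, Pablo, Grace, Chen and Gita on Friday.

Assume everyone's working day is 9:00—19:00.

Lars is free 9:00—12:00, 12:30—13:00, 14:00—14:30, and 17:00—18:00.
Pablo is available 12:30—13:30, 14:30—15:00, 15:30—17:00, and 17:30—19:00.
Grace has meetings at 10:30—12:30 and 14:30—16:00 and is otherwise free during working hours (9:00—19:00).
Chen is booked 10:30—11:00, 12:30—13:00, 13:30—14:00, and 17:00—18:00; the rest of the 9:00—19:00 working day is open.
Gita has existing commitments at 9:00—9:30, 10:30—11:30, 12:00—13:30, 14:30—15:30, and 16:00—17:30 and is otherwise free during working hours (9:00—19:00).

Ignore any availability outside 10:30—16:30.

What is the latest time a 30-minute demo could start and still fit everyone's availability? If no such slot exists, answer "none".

Grace free within 09:00–19:00: 09:00–10:30, 12:30–14:30, 16:00–19:00.
Chen free within 09:00–19:00: 09:00–10:30, 11:00–12:30, 13:00–13:30, 14:00–17:00, 18:00–19:00.
Gita free within 09:00–19:00: 09:30–10:30, 11:30–12:00, 13:30–14:30, 15:30–16:00, 17:30–19:00.
Lars ∩ Pablo: 12:30–13:00, 17:30–18:00.
Lars ∩ Pablo ∩ Grace: 12:30–13:00, 17:30–18:00.
Lars ∩ Pablo ∩ Grace ∩ Chen: (none).
Lars ∩ Pablo ∩ Grace ∩ Chen ∩ Gita: (none).
Restricted to 10:30–16:30: (none).
Windows ≥ 30 min: (none).

none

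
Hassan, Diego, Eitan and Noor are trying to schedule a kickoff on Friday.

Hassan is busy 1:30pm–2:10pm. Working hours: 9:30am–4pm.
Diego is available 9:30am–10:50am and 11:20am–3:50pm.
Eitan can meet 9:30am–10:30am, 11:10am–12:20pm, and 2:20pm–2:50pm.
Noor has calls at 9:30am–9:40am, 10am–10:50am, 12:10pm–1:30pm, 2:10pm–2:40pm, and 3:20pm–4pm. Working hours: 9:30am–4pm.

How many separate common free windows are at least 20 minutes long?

2

Hassan free within 09:30–16:00: 09:30–13:30, 14:10–16:00.
Noor free within 09:30–16:00: 09:40–10:00, 10:50–12:10, 13:30–14:10, 14:40–15:20.
Hassan ∩ Diego: 09:30–10:50, 11:20–13:30, 14:10–15:50.
Hassan ∩ Diego ∩ Eitan: 09:30–10:30, 11:20–12:20, 14:20–14:50.
Hassan ∩ Diego ∩ Eitan ∩ Noor: 09:40–10:00, 11:20–12:10, 14:40–14:50.
Windows ≥ 20 min: 09:40–10:00, 11:20–12:10.
That's 2 windows.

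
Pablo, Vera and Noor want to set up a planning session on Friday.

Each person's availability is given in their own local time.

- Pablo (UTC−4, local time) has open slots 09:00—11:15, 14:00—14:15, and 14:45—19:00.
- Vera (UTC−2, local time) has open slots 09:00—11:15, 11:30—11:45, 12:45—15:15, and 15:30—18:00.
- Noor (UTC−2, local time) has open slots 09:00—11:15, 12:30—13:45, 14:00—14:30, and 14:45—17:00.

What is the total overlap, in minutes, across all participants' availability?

Pablo → UTC: 13:00–15:15, 18:00–18:15, 18:45–23:00.
Vera → UTC: 11:00–13:15, 13:30–13:45, 14:45–17:15, 17:30–20:00.
Noor → UTC: 11:00–13:15, 14:30–15:45, 16:00–16:30, 16:45–19:00.
Pablo ∩ Vera: 13:00–13:15, 13:30–13:45, 14:45–15:15, 18:00–18:15, 18:45–20:00.
Pablo ∩ Vera ∩ Noor: 13:00–13:15, 14:45–15:15, 18:00–18:15, 18:45–19:00.
Total common minutes: 15 + 30 + 15 + 15 = 75.

75 minutes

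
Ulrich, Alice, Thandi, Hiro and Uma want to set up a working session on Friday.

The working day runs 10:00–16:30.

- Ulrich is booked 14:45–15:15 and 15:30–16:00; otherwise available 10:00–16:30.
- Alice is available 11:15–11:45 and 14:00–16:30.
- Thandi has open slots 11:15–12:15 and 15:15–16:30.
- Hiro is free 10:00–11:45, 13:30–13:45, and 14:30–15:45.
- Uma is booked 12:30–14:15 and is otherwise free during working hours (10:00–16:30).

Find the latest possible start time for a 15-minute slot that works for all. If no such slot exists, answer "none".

Ulrich free within 10:00–16:30: 10:00–14:45, 15:15–15:30, 16:00–16:30.
Uma free within 10:00–16:30: 10:00–12:30, 14:15–16:30.
Ulrich ∩ Alice: 11:15–11:45, 14:00–14:45, 15:15–15:30, 16:00–16:30.
Ulrich ∩ Alice ∩ Thandi: 11:15–11:45, 15:15–15:30, 16:00–16:30.
Ulrich ∩ Alice ∩ Thandi ∩ Hiro: 11:15–11:45, 15:15–15:30.
Ulrich ∩ Alice ∩ Thandi ∩ Hiro ∩ Uma: 11:15–11:45, 15:15–15:30.
Windows ≥ 15 min: 11:15–11:45, 15:15–15:30.
Latest start in the last window 15:15–15:30 is 15:30 − 15 min = 15:15.

15:15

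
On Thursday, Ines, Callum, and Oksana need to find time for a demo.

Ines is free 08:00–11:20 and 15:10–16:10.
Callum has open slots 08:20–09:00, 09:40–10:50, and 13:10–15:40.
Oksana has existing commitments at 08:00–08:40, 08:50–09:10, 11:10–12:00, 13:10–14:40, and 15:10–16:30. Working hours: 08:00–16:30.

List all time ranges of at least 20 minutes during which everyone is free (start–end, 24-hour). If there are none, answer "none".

09:40–10:50

Oksana free within 08:00–16:30: 08:40–08:50, 09:10–11:10, 12:00–13:10, 14:40–15:10.
Ines ∩ Callum: 08:20–09:00, 09:40–10:50, 15:10–15:40.
Ines ∩ Callum ∩ Oksana: 08:40–08:50, 09:40–10:50.
Windows ≥ 20 min: 09:40–10:50.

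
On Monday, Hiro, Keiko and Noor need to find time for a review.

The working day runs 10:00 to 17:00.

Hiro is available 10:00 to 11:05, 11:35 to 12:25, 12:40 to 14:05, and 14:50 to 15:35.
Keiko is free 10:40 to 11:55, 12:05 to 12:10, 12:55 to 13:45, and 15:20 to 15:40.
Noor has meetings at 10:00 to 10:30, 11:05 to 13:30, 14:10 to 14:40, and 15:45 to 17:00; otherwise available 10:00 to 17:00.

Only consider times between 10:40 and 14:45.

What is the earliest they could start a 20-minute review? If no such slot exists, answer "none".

10:40

Noor free within 10:00–17:00: 10:30–11:05, 13:30–14:10, 14:40–15:45.
Hiro ∩ Keiko: 10:40–11:05, 11:35–11:55, 12:05–12:10, 12:55–13:45, 15:20–15:35.
Hiro ∩ Keiko ∩ Noor: 10:40–11:05, 13:30–13:45, 15:20–15:35.
Restricted to 10:40–14:45: 10:40–11:05, 13:30–13:45.
Windows ≥ 20 min: 10:40–11:05.
Earliest such window starts at 10:40.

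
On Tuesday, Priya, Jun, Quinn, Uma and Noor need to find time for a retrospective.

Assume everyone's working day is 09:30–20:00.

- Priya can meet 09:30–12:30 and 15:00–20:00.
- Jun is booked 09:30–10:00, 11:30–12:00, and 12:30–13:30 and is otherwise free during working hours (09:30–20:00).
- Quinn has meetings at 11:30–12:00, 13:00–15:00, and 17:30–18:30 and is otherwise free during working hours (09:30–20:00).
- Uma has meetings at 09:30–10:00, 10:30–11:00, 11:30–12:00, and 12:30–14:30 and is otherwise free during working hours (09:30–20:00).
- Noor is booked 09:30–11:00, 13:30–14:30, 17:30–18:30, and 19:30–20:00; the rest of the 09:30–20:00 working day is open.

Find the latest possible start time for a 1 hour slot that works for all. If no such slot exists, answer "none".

Jun free within 09:30–20:00: 10:00–11:30, 12:00–12:30, 13:30–20:00.
Quinn free within 09:30–20:00: 09:30–11:30, 12:00–13:00, 15:00–17:30, 18:30–20:00.
Uma free within 09:30–20:00: 10:00–10:30, 11:00–11:30, 12:00–12:30, 14:30–20:00.
Noor free within 09:30–20:00: 11:00–13:30, 14:30–17:30, 18:30–19:30.
Priya ∩ Jun: 10:00–11:30, 12:00–12:30, 15:00–20:00.
Priya ∩ Jun ∩ Quinn: 10:00–11:30, 12:00–12:30, 15:00–17:30, 18:30–20:00.
Priya ∩ Jun ∩ Quinn ∩ Uma: 10:00–10:30, 11:00–11:30, 12:00–12:30, 15:00–17:30, 18:30–20:00.
Priya ∩ Jun ∩ Quinn ∩ Uma ∩ Noor: 11:00–11:30, 12:00–12:30, 15:00–17:30, 18:30–19:30.
Windows ≥ 60 min: 15:00–17:30, 18:30–19:30.
Latest start in the last window 18:30–19:30 is 19:30 − 60 min = 18:30.

18:30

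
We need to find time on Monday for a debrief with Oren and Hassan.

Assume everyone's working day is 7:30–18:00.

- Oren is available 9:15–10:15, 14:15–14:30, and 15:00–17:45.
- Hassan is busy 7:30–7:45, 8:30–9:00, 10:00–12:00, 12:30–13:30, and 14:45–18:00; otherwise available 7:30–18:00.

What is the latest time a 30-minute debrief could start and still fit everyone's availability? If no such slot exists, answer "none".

09:30

Hassan free within 07:30–18:00: 07:45–08:30, 09:00–10:00, 12:00–12:30, 13:30–14:45.
Oren ∩ Hassan: 09:15–10:00, 14:15–14:30.
Windows ≥ 30 min: 09:15–10:00.
Latest start in the last window 09:15–10:00 is 10:00 − 30 min = 09:30.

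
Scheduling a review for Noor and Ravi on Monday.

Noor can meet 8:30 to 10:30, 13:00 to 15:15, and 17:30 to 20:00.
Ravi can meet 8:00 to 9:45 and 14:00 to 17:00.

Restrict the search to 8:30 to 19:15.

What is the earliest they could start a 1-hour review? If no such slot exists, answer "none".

08:30

Noor ∩ Ravi: 08:30–09:45, 14:00–15:15.
Restricted to 08:30–19:15: 08:30–09:45, 14:00–15:15.
Windows ≥ 60 min: 08:30–09:45, 14:00–15:15.
Earliest such window starts at 08:30.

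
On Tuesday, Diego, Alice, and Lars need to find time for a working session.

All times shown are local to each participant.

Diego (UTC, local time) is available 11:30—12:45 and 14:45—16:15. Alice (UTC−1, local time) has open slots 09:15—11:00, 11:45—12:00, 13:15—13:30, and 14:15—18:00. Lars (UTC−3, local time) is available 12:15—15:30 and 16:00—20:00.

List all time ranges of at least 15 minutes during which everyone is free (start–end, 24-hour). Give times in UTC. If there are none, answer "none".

15:15–16:15

Diego → UTC: 11:30–12:45, 14:45–16:15.
Alice → UTC: 10:15–12:00, 12:45–13:00, 14:15–14:30, 15:15–19:00.
Lars → UTC: 15:15–18:30, 19:00–23:00.
Diego ∩ Alice: 11:30–12:00, 15:15–16:15.
Diego ∩ Alice ∩ Lars: 15:15–16:15.
Windows ≥ 15 min: 15:15–16:15.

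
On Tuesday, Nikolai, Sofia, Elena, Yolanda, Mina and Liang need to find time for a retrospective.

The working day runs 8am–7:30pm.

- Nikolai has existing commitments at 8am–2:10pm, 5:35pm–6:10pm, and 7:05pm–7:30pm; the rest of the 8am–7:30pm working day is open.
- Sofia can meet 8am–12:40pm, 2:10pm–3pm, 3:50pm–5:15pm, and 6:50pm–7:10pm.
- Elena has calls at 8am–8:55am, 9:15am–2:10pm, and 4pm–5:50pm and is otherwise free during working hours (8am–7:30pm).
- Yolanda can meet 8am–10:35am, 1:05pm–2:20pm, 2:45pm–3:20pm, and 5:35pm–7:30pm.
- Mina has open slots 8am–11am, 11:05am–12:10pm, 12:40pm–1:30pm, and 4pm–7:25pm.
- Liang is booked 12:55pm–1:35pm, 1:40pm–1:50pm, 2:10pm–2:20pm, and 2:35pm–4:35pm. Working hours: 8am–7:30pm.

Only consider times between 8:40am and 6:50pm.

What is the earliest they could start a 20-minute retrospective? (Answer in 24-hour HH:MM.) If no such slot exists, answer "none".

none

Nikolai free within 08:00–19:30: 14:10–17:35, 18:10–19:05.
Elena free within 08:00–19:30: 08:55–09:15, 14:10–16:00, 17:50–19:30.
Liang free within 08:00–19:30: 08:00–12:55, 13:35–13:40, 13:50–14:10, 14:20–14:35, 16:35–19:30.
Nikolai ∩ Sofia: 14:10–15:00, 15:50–17:15, 18:50–19:05.
Nikolai ∩ Sofia ∩ Elena: 14:10–15:00, 15:50–16:00, 18:50–19:05.
Nikolai ∩ Sofia ∩ Elena ∩ Yolanda: 14:10–14:20, 14:45–15:00, 18:50–19:05.
Nikolai ∩ Sofia ∩ Elena ∩ Yolanda ∩ Mina: 18:50–19:05.
Nikolai ∩ Sofia ∩ Elena ∩ Yolanda ∩ Mina ∩ Liang: 18:50–19:05.
Restricted to 08:40–18:50: (none).
Windows ≥ 20 min: (none).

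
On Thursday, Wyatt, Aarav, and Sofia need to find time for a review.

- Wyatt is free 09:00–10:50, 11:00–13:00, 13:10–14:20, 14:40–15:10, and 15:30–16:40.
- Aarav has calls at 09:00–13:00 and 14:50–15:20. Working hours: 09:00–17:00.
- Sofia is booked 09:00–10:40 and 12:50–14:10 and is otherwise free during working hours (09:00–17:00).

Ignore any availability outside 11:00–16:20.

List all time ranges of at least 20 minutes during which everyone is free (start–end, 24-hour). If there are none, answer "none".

15:30–16:20

Aarav free within 09:00–17:00: 13:00–14:50, 15:20–17:00.
Sofia free within 09:00–17:00: 10:40–12:50, 14:10–17:00.
Wyatt ∩ Aarav: 13:10–14:20, 14:40–14:50, 15:30–16:40.
Wyatt ∩ Aarav ∩ Sofia: 14:10–14:20, 14:40–14:50, 15:30–16:40.
Restricted to 11:00–16:20: 14:10–14:20, 14:40–14:50, 15:30–16:20.
Windows ≥ 20 min: 15:30–16:20.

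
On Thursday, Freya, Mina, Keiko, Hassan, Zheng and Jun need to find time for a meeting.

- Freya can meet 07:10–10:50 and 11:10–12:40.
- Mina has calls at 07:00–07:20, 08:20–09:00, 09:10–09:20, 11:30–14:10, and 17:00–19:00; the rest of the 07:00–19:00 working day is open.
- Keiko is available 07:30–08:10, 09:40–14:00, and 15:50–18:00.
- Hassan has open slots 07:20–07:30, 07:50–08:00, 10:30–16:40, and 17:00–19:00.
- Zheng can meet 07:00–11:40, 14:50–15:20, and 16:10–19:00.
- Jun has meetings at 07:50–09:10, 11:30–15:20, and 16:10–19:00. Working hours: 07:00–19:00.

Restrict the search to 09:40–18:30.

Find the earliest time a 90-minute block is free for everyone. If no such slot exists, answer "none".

Mina free within 07:00–19:00: 07:20–08:20, 09:00–09:10, 09:20–11:30, 14:10–17:00.
Jun free within 07:00–19:00: 07:00–07:50, 09:10–11:30, 15:20–16:10.
Freya ∩ Mina: 07:20–08:20, 09:00–09:10, 09:20–10:50, 11:10–11:30.
Freya ∩ Mina ∩ Keiko: 07:30–08:10, 09:40–10:50, 11:10–11:30.
Freya ∩ Mina ∩ Keiko ∩ Hassan: 07:50–08:00, 10:30–10:50, 11:10–11:30.
Freya ∩ Mina ∩ Keiko ∩ Hassan ∩ Zheng: 07:50–08:00, 10:30–10:50, 11:10–11:30.
Freya ∩ Mina ∩ Keiko ∩ Hassan ∩ Zheng ∩ Jun: 10:30–10:50, 11:10–11:30.
Restricted to 09:40–18:30: 10:30–10:50, 11:10–11:30.
Windows ≥ 90 min: (none).

none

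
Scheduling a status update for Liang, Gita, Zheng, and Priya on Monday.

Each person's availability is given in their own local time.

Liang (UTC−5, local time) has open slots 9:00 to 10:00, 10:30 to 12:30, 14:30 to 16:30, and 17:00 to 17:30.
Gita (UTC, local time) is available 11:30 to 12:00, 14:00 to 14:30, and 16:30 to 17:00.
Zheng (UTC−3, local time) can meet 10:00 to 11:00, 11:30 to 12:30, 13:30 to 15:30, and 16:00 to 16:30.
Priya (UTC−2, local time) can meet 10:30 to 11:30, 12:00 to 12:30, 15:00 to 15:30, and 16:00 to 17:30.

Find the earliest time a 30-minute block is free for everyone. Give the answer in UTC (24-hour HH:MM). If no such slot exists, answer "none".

Liang → UTC: 14:00–15:00, 15:30–17:30, 19:30–21:30, 22:00–22:30.
Gita → UTC: 11:30–12:00, 14:00–14:30, 16:30–17:00.
Zheng → UTC: 13:00–14:00, 14:30–15:30, 16:30–18:30, 19:00–19:30.
Priya → UTC: 12:30–13:30, 14:00–14:30, 17:00–17:30, 18:00–19:30.
Liang ∩ Gita: 14:00–14:30, 16:30–17:00.
Liang ∩ Gita ∩ Zheng: 16:30–17:00.
Liang ∩ Gita ∩ Zheng ∩ Priya: (none).
Windows ≥ 30 min: (none).

none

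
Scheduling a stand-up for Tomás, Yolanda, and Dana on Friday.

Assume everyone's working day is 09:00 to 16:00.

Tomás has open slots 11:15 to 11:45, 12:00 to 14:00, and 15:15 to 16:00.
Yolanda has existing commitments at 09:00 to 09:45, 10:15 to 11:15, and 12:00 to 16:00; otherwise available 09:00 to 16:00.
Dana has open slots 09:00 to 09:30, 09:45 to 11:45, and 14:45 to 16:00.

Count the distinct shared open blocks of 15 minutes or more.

1

Yolanda free within 09:00–16:00: 09:45–10:15, 11:15–12:00.
Tomás ∩ Yolanda: 11:15–11:45.
Tomás ∩ Yolanda ∩ Dana: 11:15–11:45.
Windows ≥ 15 min: 11:15–11:45.
That's 1 window.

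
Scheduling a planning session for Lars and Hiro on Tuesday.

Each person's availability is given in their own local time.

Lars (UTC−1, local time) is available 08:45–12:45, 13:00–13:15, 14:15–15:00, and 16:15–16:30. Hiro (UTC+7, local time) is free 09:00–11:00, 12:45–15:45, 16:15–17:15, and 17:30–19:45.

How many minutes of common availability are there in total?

Lars → UTC: 09:45–13:45, 14:00–14:15, 15:15–16:00, 17:15–17:30.
Hiro → UTC: 02:00–04:00, 05:45–08:45, 09:15–10:15, 10:30–12:45.
Lars ∩ Hiro: 09:45–10:15, 10:30–12:45.
Total common minutes: 30 + 135 = 165.

165 minutes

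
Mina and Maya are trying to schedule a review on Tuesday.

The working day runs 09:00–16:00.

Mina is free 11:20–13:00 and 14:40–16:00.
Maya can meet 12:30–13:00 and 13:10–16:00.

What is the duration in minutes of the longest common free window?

80 minutes

Mina ∩ Maya: 12:30–13:00, 14:40–16:00.
Common window lengths: 30, 80 min; longest is 80.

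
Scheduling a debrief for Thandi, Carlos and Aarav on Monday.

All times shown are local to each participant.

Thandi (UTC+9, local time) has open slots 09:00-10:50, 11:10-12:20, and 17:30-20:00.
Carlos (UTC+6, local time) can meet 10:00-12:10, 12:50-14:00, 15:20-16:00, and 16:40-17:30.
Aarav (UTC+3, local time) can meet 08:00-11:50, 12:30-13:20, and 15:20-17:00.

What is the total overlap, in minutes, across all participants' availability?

Thandi → UTC: 00:00–01:50, 02:10–03:20, 08:30–11:00.
Carlos → UTC: 04:00–06:10, 06:50–08:00, 09:20–10:00, 10:40–11:30.
Aarav → UTC: 05:00–08:50, 09:30–10:20, 12:20–14:00.
Thandi ∩ Carlos: 09:20–10:00, 10:40–11:00.
Thandi ∩ Carlos ∩ Aarav: 09:30–10:00.
Total common minutes: 30.

30 minutes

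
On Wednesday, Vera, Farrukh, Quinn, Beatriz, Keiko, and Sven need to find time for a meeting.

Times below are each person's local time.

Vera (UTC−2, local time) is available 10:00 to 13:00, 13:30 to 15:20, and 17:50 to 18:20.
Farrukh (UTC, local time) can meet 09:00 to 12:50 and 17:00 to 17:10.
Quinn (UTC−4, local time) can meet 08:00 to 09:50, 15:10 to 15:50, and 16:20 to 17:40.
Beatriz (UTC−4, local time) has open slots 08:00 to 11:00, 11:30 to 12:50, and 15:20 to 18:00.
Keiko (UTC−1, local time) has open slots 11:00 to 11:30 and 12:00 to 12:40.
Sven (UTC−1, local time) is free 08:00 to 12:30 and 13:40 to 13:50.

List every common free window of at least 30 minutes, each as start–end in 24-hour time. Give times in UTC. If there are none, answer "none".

12:00–12:30

Vera → UTC: 12:00–15:00, 15:30–17:20, 19:50–20:20.
Farrukh → UTC: 09:00–12:50, 17:00–17:10.
Quinn → UTC: 12:00–13:50, 19:10–19:50, 20:20–21:40.
Beatriz → UTC: 12:00–15:00, 15:30–16:50, 19:20–22:00.
Keiko → UTC: 12:00–12:30, 13:00–13:40.
Sven → UTC: 09:00–13:30, 14:40–14:50.
Vera ∩ Farrukh: 12:00–12:50, 17:00–17:10.
Vera ∩ Farrukh ∩ Quinn: 12:00–12:50.
Vera ∩ Farrukh ∩ Quinn ∩ Beatriz: 12:00–12:50.
Vera ∩ Farrukh ∩ Quinn ∩ Beatriz ∩ Keiko: 12:00–12:30.
Vera ∩ Farrukh ∩ Quinn ∩ Beatriz ∩ Keiko ∩ Sven: 12:00–12:30.
Windows ≥ 30 min: 12:00–12:30.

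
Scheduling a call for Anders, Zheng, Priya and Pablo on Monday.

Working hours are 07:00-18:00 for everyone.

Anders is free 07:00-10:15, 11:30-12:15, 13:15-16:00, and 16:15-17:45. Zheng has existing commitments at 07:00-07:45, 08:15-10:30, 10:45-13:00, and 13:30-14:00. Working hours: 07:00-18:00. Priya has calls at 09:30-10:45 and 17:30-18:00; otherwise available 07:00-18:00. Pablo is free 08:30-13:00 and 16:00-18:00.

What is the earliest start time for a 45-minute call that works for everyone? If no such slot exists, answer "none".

Zheng free within 07:00–18:00: 07:45–08:15, 10:30–10:45, 13:00–13:30, 14:00–18:00.
Priya free within 07:00–18:00: 07:00–09:30, 10:45–17:30.
Anders ∩ Zheng: 07:45–08:15, 13:15–13:30, 14:00–16:00, 16:15–17:45.
Anders ∩ Zheng ∩ Priya: 07:45–08:15, 13:15–13:30, 14:00–16:00, 16:15–17:30.
Anders ∩ Zheng ∩ Priya ∩ Pablo: 16:15–17:30.
Windows ≥ 45 min: 16:15–17:30.
Earliest such window starts at 16:15.

16:15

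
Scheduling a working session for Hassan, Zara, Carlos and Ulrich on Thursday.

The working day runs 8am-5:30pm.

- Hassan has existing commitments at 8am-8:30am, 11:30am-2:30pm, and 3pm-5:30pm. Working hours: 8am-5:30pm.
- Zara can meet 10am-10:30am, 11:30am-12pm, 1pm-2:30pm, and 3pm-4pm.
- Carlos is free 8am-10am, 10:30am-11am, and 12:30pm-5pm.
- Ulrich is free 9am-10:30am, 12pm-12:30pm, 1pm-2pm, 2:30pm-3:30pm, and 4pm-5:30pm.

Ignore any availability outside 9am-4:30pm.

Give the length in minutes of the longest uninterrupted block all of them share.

Hassan free within 08:00–17:30: 08:30–11:30, 14:30–15:00.
Hassan ∩ Zara: 10:00–10:30.
Hassan ∩ Zara ∩ Carlos: (none).
Hassan ∩ Zara ∩ Carlos ∩ Ulrich: (none).
Restricted to 09:00–16:30: (none).
No common window.

0 minutes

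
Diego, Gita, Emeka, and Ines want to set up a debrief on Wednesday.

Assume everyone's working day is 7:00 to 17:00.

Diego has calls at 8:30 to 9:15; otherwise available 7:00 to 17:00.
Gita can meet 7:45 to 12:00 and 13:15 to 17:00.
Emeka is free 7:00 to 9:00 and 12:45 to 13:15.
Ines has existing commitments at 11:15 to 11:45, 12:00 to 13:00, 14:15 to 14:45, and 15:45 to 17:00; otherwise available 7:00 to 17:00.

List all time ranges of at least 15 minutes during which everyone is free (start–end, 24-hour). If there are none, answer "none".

Diego free within 07:00–17:00: 07:00–08:30, 09:15–17:00.
Ines free within 07:00–17:00: 07:00–11:15, 11:45–12:00, 13:00–14:15, 14:45–15:45.
Diego ∩ Gita: 07:45–08:30, 09:15–12:00, 13:15–17:00.
Diego ∩ Gita ∩ Emeka: 07:45–08:30.
Diego ∩ Gita ∩ Emeka ∩ Ines: 07:45–08:30.
Windows ≥ 15 min: 07:45–08:30.

07:45–08:30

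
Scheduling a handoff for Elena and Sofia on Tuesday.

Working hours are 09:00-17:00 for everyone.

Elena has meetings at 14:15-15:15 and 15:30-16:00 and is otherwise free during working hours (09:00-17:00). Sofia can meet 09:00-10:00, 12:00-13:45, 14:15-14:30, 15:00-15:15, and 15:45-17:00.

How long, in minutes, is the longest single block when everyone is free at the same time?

105 minutes

Elena free within 09:00–17:00: 09:00–14:15, 15:15–15:30, 16:00–17:00.
Elena ∩ Sofia: 09:00–10:00, 12:00–13:45, 16:00–17:00.
Common window lengths: 60, 105, 60 min; longest is 105.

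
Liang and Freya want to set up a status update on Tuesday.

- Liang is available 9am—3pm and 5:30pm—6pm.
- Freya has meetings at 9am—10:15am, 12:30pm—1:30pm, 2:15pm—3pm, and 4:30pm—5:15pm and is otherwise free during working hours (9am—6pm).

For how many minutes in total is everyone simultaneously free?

Freya free within 09:00–18:00: 10:15–12:30, 13:30–14:15, 15:00–16:30, 17:15–18:00.
Liang ∩ Freya: 10:15–12:30, 13:30–14:15, 17:30–18:00.
Total common minutes: 135 + 45 + 30 = 210.

210 minutes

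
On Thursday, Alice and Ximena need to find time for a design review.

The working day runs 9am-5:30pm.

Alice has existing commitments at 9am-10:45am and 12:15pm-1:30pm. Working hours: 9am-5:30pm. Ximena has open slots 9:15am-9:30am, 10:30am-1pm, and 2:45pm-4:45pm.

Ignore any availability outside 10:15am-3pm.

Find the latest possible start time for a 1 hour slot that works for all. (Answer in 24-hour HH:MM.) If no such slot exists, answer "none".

11:15

Alice free within 09:00–17:30: 10:45–12:15, 13:30–17:30.
Alice ∩ Ximena: 10:45–12:15, 14:45–16:45.
Restricted to 10:15–15:00: 10:45–12:15, 14:45–15:00.
Windows ≥ 60 min: 10:45–12:15.
Latest start in the last window 10:45–12:15 is 12:15 − 60 min = 11:15.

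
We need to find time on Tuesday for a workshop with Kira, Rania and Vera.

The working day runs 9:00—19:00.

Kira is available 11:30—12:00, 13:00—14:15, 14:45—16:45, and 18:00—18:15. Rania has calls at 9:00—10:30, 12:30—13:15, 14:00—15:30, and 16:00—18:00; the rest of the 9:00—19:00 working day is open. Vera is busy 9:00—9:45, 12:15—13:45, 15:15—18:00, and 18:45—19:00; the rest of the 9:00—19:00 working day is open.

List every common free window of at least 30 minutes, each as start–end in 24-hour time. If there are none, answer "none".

Rania free within 09:00–19:00: 10:30–12:30, 13:15–14:00, 15:30–16:00, 18:00–19:00.
Vera free within 09:00–19:00: 09:45–12:15, 13:45–15:15, 18:00–18:45.
Kira ∩ Rania: 11:30–12:00, 13:15–14:00, 15:30–16:00, 18:00–18:15.
Kira ∩ Rania ∩ Vera: 11:30–12:00, 13:45–14:00, 18:00–18:15.
Windows ≥ 30 min: 11:30–12:00.

11:30–12:00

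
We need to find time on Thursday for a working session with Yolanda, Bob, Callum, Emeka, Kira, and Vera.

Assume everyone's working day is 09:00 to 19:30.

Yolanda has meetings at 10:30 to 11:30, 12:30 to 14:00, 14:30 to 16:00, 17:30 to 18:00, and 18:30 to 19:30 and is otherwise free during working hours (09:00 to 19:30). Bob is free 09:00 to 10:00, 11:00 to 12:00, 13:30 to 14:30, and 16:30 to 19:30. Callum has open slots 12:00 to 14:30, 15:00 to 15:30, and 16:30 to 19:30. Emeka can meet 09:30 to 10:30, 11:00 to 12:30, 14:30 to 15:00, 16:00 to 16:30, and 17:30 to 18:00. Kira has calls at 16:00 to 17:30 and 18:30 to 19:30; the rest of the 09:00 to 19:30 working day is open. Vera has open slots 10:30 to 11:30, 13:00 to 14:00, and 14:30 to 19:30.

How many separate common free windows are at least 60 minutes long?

0

Yolanda free within 09:00–19:30: 09:00–10:30, 11:30–12:30, 14:00–14:30, 16:00–17:30, 18:00–18:30.
Kira free within 09:00–19:30: 09:00–16:00, 17:30–18:30.
Yolanda ∩ Bob: 09:00–10:00, 11:30–12:00, 14:00–14:30, 16:30–17:30, 18:00–18:30.
Yolanda ∩ Bob ∩ Callum: 14:00–14:30, 16:30–17:30, 18:00–18:30.
Yolanda ∩ Bob ∩ Callum ∩ Emeka: (none).
Yolanda ∩ Bob ∩ Callum ∩ Emeka ∩ Kira: (none).
Yolanda ∩ Bob ∩ Callum ∩ Emeka ∩ Kira ∩ Vera: (none).
Windows ≥ 60 min: (none).
That's 0 windows.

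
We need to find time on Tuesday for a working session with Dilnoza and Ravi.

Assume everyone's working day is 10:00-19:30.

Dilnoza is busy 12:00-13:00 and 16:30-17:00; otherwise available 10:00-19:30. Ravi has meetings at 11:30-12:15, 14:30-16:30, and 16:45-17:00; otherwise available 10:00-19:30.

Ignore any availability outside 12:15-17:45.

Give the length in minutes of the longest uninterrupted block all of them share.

90 minutes

Dilnoza free within 10:00–19:30: 10:00–12:00, 13:00–16:30, 17:00–19:30.
Ravi free within 10:00–19:30: 10:00–11:30, 12:15–14:30, 16:30–16:45, 17:00–19:30.
Dilnoza ∩ Ravi: 10:00–11:30, 13:00–14:30, 17:00–19:30.
Restricted to 12:15–17:45: 13:00–14:30, 17:00–17:45.
Common window lengths: 90, 45 min; longest is 90.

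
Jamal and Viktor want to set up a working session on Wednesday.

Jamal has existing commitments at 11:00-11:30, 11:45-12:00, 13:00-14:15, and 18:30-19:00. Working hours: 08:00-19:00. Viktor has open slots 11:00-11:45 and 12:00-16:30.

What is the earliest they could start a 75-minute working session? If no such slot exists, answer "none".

Jamal free within 08:00–19:00: 08:00–11:00, 11:30–11:45, 12:00–13:00, 14:15–18:30.
Jamal ∩ Viktor: 11:30–11:45, 12:00–13:00, 14:15–16:30.
Windows ≥ 75 min: 14:15–16:30.
Earliest such window starts at 14:15.

14:15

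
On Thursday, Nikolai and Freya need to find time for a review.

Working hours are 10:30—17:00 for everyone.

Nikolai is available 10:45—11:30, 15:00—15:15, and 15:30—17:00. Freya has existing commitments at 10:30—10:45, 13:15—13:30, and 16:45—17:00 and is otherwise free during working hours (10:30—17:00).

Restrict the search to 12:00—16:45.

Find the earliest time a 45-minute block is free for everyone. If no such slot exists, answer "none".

15:30

Freya free within 10:30–17:00: 10:45–13:15, 13:30–16:45.
Nikolai ∩ Freya: 10:45–11:30, 15:00–15:15, 15:30–16:45.
Restricted to 12:00–16:45: 15:00–15:15, 15:30–16:45.
Windows ≥ 45 min: 15:30–16:45.
Earliest such window starts at 15:30.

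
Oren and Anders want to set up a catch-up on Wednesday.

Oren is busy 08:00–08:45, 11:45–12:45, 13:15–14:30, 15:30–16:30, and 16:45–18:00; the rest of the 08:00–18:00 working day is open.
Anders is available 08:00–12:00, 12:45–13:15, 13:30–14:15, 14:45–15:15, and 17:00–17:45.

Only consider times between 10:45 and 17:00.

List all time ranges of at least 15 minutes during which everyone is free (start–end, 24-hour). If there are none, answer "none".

Oren free within 08:00–18:00: 08:45–11:45, 12:45–13:15, 14:30–15:30, 16:30–16:45.
Oren ∩ Anders: 08:45–11:45, 12:45–13:15, 14:45–15:15.
Restricted to 10:45–17:00: 10:45–11:45, 12:45–13:15, 14:45–15:15.
Windows ≥ 15 min: 10:45–11:45, 12:45–13:15, 14:45–15:15.

10:45–11:45, 12:45–13:15, 14:45–15:15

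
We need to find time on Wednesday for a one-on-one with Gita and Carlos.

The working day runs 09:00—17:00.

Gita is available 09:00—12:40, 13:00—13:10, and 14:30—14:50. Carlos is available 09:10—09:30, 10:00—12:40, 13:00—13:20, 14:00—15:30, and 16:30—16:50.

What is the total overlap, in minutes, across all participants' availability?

Gita ∩ Carlos: 09:10–09:30, 10:00–12:40, 13:00–13:10, 14:30–14:50.
Total common minutes: 20 + 160 + 10 + 20 = 210.

210 minutes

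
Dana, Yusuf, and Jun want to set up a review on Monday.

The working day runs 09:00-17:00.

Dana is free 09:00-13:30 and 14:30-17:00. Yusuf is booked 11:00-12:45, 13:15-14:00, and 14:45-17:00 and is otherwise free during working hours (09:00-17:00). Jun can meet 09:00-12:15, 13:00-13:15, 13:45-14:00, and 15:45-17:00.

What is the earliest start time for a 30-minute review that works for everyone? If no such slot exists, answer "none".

Yusuf free within 09:00–17:00: 09:00–11:00, 12:45–13:15, 14:00–14:45.
Dana ∩ Yusuf: 09:00–11:00, 12:45–13:15, 14:30–14:45.
Dana ∩ Yusuf ∩ Jun: 09:00–11:00, 13:00–13:15.
Windows ≥ 30 min: 09:00–11:00.
Earliest such window starts at 09:00.

09:00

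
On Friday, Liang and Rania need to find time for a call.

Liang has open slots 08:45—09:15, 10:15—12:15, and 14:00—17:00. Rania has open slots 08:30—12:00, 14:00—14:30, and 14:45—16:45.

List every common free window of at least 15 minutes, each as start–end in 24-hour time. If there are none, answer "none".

Liang ∩ Rania: 08:45–09:15, 10:15–12:00, 14:00–14:30, 14:45–16:45.
Windows ≥ 15 min: 08:45–09:15, 10:15–12:00, 14:00–14:30, 14:45–16:45.

08:45–09:15, 10:15–12:00, 14:00–14:30, 14:45–16:45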